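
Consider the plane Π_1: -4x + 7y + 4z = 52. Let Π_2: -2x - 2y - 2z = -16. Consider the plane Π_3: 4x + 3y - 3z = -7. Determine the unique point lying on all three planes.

(-1, 4, 5)

Solving the 3×3 linear system -4x + 7y + 4z = 52, -2x - 2y - 2z = -16, 4x + 3y - 3z = -7 (e.g. by elimination or Cramer's rule, determinant = -138) gives (-1, 4, 5).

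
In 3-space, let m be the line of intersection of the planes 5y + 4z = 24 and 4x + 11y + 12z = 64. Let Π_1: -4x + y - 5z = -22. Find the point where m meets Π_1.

(-2, 0, 6)

Direction of m: (0, 5, 4) × (4, 11, 12) = (16, 16, -20).
A point on m: solving the two plane equations with x = -18 gives (-18, -16, 26).
Substitute r = (-18, -16, 26) + t(16, 16, -20) into the plane: -74 + 52t = -22, so t = 1.
Intersection: (-18, -16, 26) + 1·(16, 16, -20) = (-2, 0, 6).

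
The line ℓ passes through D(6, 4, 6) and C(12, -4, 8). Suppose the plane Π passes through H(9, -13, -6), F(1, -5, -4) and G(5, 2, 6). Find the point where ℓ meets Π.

A direction vector for ℓ is C − D = (6, -8, 2).
HF = (-8, 8, 2), HG = (-4, 15, 12); a normal to Π is HF × HG = (66, 88, -88).
Using H: Π has equation 66x + 88y - 88z = -22.
Substitute r = (6, 4, 6) + t(6, -8, 2) into the plane: 220 + (-484)t = -22, so t = 1/2.
Intersection: (6, 4, 6) + (1/2)·(6, -8, 2) = (9, 0, 7).

(9, 0, 7)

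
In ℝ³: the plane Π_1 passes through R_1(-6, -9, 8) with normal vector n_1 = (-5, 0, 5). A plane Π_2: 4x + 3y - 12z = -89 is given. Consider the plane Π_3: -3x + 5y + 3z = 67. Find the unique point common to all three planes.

(-8, 5, 6)

Π_1: n_1·r = n_1·R_1 gives -5x + 5z = 70.
Solving the 3×3 linear system -5x + 5z = 70, 4x + 3y - 12z = -89, -3x + 5y + 3z = 67 (e.g. by elimination or Cramer's rule, determinant = -200) gives (-8, 5, 6).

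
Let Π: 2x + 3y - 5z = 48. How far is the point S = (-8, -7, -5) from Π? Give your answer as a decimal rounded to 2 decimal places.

n·S − d = (2)·(-8) + (3)·(-7) + (-5)·(-5) − 48 = -60; |n| = √38.
Distance = |-60| / √38 = 60/√38 ≈ 9.73.

9.73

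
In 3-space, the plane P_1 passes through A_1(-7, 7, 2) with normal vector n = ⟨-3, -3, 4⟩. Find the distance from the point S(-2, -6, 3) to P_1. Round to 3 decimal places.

4.802

P_1: n·r = n·A_1 gives -3x - 3y + 4z = 8.
n·S − d = (-3)·(-2) + (-3)·(-6) + (4)·(3) − 8 = 28; |n| = √34.
Distance = |28| / √34 = 28/√34 ≈ 4.802.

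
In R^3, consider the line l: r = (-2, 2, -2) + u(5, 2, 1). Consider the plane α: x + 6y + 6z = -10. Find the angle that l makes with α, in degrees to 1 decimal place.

29.4

sin θ = |n·v| / (|n||v|) = |23| / (√73 · √30) = 0.49148.
θ ≈ 29.4°.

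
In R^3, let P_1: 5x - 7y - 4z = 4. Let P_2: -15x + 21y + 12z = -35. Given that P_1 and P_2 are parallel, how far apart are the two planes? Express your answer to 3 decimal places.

Rescale P_2 by 1/(-3): 5x - 7y - 4z = 35/3. Then distance = |4 − (35/3)| / √90 ≈ 0.808.

0.808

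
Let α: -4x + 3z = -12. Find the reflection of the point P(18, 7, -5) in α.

(-6, 7, 13)

λ = (n·P − d)/|n|² = (-87 − (-12))/25 = -3.
Reflection = P − 2λn = (18, 7, -5) − (-6)·(-4, 0, 3) = (-6, 7, 13).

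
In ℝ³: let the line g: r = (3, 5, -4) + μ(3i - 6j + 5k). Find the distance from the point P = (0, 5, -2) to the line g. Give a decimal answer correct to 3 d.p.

Taking (3, 5, -4) on g with direction v = (3, -6, 5): w = P − (3, 5, -4) = (-3, 0, 2), and w × v = (12, 21, 18).
Distance = |w × v| / |v| = √909 / √70 ≈ 3.604.

3.604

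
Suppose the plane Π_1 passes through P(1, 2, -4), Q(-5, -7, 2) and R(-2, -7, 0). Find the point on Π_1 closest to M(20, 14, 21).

(2, 8, -6)

PQ = (-6, -9, 6), PR = (-3, -9, 4); a normal to Π_1 is PQ × PR = (18, 6, 27).
Using P: Π_1 has equation 18x + 6y + 27z = -78.
Foot = M − λn with λ = (n·M − d)/|n|² = (1011 − (-78))/1089 = 1.
Foot = (20, 14, 21) − 1·(18, 6, 27) = (2, 8, -6).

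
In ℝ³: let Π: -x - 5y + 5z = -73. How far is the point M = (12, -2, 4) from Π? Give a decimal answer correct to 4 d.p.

12.7425

n·M − d = (-1)·(12) + (-5)·(-2) + (5)·(4) − (-73) = 91; |n| = √51.
Distance = |91| / √51 = 91/√51 ≈ 12.7425.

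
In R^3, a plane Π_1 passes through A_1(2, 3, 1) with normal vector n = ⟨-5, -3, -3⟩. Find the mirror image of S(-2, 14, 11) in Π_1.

(-12, 8, 5)

Π_1: n·r = n·A_1 gives -5x - 3y - 3z = -22.
λ = (n·S − d)/|n|² = (-65 − (-22))/43 = -1.
Reflection = S − 2λn = (-2, 14, 11) − (-2)·(-5, -3, -3) = (-12, 8, 5).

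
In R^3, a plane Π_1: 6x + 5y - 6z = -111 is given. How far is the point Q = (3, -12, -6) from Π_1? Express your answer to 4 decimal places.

10.6611

n·Q − d = (6)·(3) + (5)·(-12) + (-6)·(-6) − (-111) = 105; |n| = √97.
Distance = |105| / √97 = 105/√97 ≈ 10.6611.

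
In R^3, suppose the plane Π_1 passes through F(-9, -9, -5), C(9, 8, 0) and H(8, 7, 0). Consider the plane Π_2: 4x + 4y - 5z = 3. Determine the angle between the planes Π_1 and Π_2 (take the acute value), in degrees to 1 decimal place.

FC = (18, 17, 5), FH = (17, 16, 5); a normal to Π_1 is FC × FH = (5, -5, -1).
Using F: Π_1 has equation 5x - 5y - z = 5.
cos θ = |n₁·n₂| / (|n₁||n₂|) = |5| / (√51 · √57).
θ = arccos(0.09274) ≈ 84.7°.

84.7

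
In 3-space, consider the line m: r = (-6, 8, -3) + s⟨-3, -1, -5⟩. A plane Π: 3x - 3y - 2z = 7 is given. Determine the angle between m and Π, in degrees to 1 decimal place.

8.3

sin θ = |n·v| / (|n||v|) = |4| / (√22 · √35) = 0.14415.
θ ≈ 8.3°.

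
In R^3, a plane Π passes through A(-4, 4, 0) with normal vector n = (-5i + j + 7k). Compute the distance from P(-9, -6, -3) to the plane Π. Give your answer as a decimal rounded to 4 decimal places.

Π: n·r = n·A gives -5x + y + 7z = 24.
n·P − d = (-5)·(-9) + (1)·(-6) + (7)·(-3) − 24 = -6; |n| = √75.
Distance = |-6| / √75 = 6/√75 ≈ 0.6928.

0.6928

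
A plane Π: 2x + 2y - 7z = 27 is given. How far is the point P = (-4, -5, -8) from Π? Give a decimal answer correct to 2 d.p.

1.46

n·P − d = (2)·(-4) + (2)·(-5) + (-7)·(-8) − 27 = 11; |n| = √57.
Distance = |11| / √57 = 11/√57 ≈ 1.46.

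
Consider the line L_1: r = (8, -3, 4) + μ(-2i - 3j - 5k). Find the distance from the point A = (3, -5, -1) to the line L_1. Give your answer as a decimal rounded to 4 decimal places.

3.1246

Taking (8, -3, 4) on L_1 with direction v = (-2, -3, -5): w = A − (8, -3, 4) = (-5, -2, -5), and w × v = (-5, -15, 11).
Distance = |w × v| / |v| = √371 / √38 ≈ 3.1246.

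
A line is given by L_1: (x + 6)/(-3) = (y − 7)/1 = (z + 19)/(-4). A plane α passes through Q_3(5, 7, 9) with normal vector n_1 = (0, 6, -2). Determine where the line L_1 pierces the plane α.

(6, 3, -3)

L_1 has direction (-3, 1, -4) through (-6, 7, -19).
α: n_1·r = n_1·Q_3 gives 6y - 2z = 24.
Substitute r = (-6, 7, -19) + t(-3, 1, -4) into the plane: 80 + 14t = 24, so t = -4.
Intersection: (-6, 7, -19) + (-4)·(-3, 1, -4) = (6, 3, -3).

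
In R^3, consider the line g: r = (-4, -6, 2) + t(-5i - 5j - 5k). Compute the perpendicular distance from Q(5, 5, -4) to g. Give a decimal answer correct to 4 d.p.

Taking (-4, -6, 2) on g with direction v = (-5, -5, -5): w = Q − (-4, -6, 2) = (9, 11, -6), and w × v = (-85, 75, 10).
Distance = |w × v| / |v| = √12950 / √75 ≈ 13.1403.

13.1403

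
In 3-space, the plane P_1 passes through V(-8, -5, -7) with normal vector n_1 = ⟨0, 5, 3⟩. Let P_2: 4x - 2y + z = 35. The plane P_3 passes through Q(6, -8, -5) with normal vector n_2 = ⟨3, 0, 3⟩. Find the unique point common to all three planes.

(8, -5, -7)

P_1: n_1·r = n_1·V gives 5y + 3z = -46.
P_3: n_2·r = n_2·Q gives 3x + 3z = 3.
Solving the 3×3 linear system 5y + 3z = -46, 4x - 2y + z = 35, 3x + 3z = 3 (e.g. by elimination or Cramer's rule, determinant = -27) gives (8, -5, -7).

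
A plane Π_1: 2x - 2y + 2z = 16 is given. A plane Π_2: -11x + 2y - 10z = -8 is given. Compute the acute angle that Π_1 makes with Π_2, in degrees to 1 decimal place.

27.7

cos θ = |n₁·n₂| / (|n₁||n₂|) = |-46| / (√12 · √225).
θ = arccos(0.88527) ≈ 27.7°.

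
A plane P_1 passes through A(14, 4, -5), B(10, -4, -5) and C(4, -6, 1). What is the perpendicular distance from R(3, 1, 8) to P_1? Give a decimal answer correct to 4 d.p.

0.9562

AB = (-4, -8, 0), AC = (-10, -10, 6); a normal to P_1 is AB × AC = (-48, 24, -40).
Using A: P_1 has equation -48x + 24y - 40z = -376.
n·R − d = (-48)·(3) + (24)·(1) + (-40)·(8) − (-376) = -64; |n| = √4480.
Distance = |-64| / √4480 = 64/√4480 ≈ 0.9562.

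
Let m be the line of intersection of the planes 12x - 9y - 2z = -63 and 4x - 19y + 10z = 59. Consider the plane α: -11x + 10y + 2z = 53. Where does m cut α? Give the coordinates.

Direction of m: (12, -9, -2) × (4, -19, 10) = (-128, -128, -192).
A point on m: solving the two plane equations with x = -13 gives (-13, -9, -6).
Substitute r = (-13, -9, -6) + t(-128, -128, -192) into the plane: 41 + (-256)t = 53, so t = -3/64.
Intersection: (-13, -9, -6) + (-3/64)·(-128, -128, -192) = (-7, -3, 3).

(-7, -3, 3)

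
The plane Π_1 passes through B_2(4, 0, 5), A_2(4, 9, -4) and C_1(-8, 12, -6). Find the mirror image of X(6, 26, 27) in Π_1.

(2, -22, -21)

B_2A_2 = (0, 9, -9), B_2C_1 = (-12, 12, -11); a normal to Π_1 is B_2A_2 × B_2C_1 = (9, 108, 108).
Using B_2: Π_1 has equation 9x + 108y + 108z = 576.
λ = (n·X − d)/|n|² = (5778 − 576)/23409 = 2/9.
Reflection = X − 2λn = (6, 26, 27) − (4/9)·(9, 108, 108) = (2, -22, -21).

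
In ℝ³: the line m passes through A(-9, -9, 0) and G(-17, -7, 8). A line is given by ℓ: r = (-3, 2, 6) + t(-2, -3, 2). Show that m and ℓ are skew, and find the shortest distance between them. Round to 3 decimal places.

8.485

A direction vector for m is G − A = (-8, 2, 8).
Common perpendicular direction n = (-8, 2, 8) × (-2, -3, 2) = (28, 0, 28).
With w = (-3, 2, 6) − (-9, -9, 0) = (6, 11, 6), w · n = 336.
Since n ≠ 0 the lines are not parallel, and w · n = 336 ≠ 0 so they do not intersect; hence they are skew.
Distance = |w · n| / |n| = |336| / √1568 ≈ 8.485.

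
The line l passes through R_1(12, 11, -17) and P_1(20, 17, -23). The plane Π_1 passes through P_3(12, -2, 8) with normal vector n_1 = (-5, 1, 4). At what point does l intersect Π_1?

(0, 2, -8)

A direction vector for l is P_1 − R_1 = (8, 6, -6).
Π_1: n_1·r = n_1·P_3 gives -5x + y + 4z = -30.
Substitute r = (12, 11, -17) + t(8, 6, -6) into the plane: -117 + (-58)t = -30, so t = -3/2.
Intersection: (12, 11, -17) + (-3/2)·(8, 6, -6) = (0, 2, -8).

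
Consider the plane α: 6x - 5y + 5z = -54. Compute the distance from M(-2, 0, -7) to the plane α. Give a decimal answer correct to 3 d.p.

n·M − d = (6)·(-2) + (-5)·(0) + (5)·(-7) − (-54) = 7; |n| = √86.
Distance = |7| / √86 = 7/√86 ≈ 0.755.

0.755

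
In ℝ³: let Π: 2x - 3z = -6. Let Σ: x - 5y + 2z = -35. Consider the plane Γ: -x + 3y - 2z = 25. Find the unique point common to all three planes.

Solving the 3×3 linear system 2x - 3z = -6, x - 5y + 2z = -35, -x + 3y - 2z = 25 (e.g. by elimination or Cramer's rule, determinant = 14) gives (-6, 5, -2).

(-6, 5, -2)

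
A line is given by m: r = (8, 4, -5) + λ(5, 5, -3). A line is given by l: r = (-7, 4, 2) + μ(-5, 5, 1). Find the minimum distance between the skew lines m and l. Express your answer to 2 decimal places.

0.91

Common perpendicular direction n = (5, 5, -3) × (-5, 5, 1) = (20, 10, 50).
With w = (-7, 4, 2) − (8, 4, -5) = (-15, 0, 7), w · n = 50.
Distance = |w · n| / |n| = |50| / √3000 ≈ 0.91.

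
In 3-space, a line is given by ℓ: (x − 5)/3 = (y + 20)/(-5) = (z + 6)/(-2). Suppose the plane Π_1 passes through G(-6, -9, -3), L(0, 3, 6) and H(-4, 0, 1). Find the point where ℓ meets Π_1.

ℓ has direction (3, -5, -2) through (5, -20, -6).
GL = (6, 12, 9), GH = (2, 9, 4); a normal to Π_1 is GL × GH = (-33, -6, 30).
Using G: Π_1 has equation -33x - 6y + 30z = 162.
Substitute r = (5, -20, -6) + t(3, -5, -2) into the plane: -225 + (-129)t = 162, so t = -3.
Intersection: (5, -20, -6) + (-3)·(3, -5, -2) = (-4, -5, 0).

(-4, -5, 0)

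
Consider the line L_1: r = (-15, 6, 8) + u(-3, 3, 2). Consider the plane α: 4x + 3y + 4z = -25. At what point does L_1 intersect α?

(-6, -3, 2)

Substitute r = (-15, 6, 8) + t(-3, 3, 2) into the plane: -10 + 5t = -25, so t = -3.
Intersection: (-15, 6, 8) + (-3)·(-3, 3, 2) = (-6, -3, 2).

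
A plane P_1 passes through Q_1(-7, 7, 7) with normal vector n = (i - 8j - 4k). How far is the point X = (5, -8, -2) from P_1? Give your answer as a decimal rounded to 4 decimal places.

P_1: n·r = n·Q_1 gives x - 8y - 4z = -91.
n·X − d = (1)·(5) + (-8)·(-8) + (-4)·(-2) − (-91) = 168; |n| = √81.
Distance = |168| / √81 = 168/√81 ≈ 18.6667.

18.6667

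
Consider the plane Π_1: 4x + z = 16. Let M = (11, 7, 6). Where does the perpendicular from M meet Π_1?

(3, 7, 4)

Foot = M − λn with λ = (n·M − d)/|n|² = (50 − 16)/17 = 2.
Foot = (11, 7, 6) − 2·(4, 0, 1) = (3, 7, 4).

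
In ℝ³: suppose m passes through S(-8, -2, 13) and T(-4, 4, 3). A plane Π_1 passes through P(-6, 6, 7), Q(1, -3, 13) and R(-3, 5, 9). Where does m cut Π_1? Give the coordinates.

(-6, 1, 8)

A direction vector for m is T − S = (4, 6, -10).
PQ = (7, -9, 6), PR = (3, -1, 2); a normal to Π_1 is PQ × PR = (-12, 4, 20).
Using P: Π_1 has equation -12x + 4y + 20z = 236.
Substitute r = (-8, -2, 13) + t(4, 6, -10) into the plane: 348 + (-224)t = 236, so t = 1/2.
Intersection: (-8, -2, 13) + (1/2)·(4, 6, -10) = (-6, 1, 8).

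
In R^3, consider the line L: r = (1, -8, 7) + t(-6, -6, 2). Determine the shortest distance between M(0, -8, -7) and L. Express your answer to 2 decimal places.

13.81

Taking (1, -8, 7) on L with direction v = (-6, -6, 2): w = M − (1, -8, 7) = (-1, 0, -14), and w × v = (-84, 86, 6).
Distance = |w × v| / |v| = √14488 / √76 ≈ 13.81.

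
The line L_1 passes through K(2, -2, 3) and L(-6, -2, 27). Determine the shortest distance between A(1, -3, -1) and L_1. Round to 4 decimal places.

2.4290

A direction vector for L_1 is L − K = (-8, 0, 24).
Taking (2, -2, 3) on L_1 with direction v = (-8, 0, 24): w = A − (2, -2, 3) = (-1, -1, -4), and w × v = (-24, 56, -8).
Distance = |w × v| / |v| = √3776 / √640 ≈ 2.4290.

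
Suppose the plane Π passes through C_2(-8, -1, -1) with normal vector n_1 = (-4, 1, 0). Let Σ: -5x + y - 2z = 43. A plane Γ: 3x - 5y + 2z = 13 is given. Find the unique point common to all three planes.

(-10, -9, -1)

Π: n_1·r = n_1·C_2 gives -4x + y = 31.
Solving the 3×3 linear system -4x + y = 31, -5x + y - 2z = 43, 3x - 5y + 2z = 13 (e.g. by elimination or Cramer's rule, determinant = 36) gives (-10, -9, -1).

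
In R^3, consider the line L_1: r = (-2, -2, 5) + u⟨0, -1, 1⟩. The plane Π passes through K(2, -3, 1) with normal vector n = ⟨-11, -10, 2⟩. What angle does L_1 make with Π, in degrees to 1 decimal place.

Π: n·r = n·K gives -11x - 10y + 2z = 10.
sin θ = |n·v| / (|n||v|) = |12| / (√225 · √2) = 0.56569.
θ ≈ 34.4°.

34.4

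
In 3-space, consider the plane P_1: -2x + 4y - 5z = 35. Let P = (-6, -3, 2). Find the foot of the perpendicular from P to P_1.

Foot = P − λn with λ = (n·P − d)/|n|² = (-10 − 35)/45 = -1.
Foot = (-6, -3, 2) − (-1)·(-2, 4, -5) = (-8, 1, -3).

(-8, 1, -3)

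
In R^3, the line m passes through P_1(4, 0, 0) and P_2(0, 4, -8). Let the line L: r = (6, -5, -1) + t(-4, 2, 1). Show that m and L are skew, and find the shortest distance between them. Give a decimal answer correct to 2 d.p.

A direction vector for m is P_2 − P_1 = (-4, 4, -8).
Common perpendicular direction n = (-4, 4, -8) × (-4, 2, 1) = (20, 36, 8).
With w = (6, -5, -1) − (4, 0, 0) = (2, -5, -1), w · n = -148.
Since n ≠ 0 the lines are not parallel, and w · n = -148 ≠ 0 so they do not intersect; hence they are skew.
Distance = |w · n| / |n| = |-148| / √1760 ≈ 3.53.

3.53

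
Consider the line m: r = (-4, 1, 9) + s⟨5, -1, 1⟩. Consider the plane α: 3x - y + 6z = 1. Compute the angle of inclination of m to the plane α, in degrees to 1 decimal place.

38.6

sin θ = |n·v| / (|n||v|) = |22| / (√46 · √27) = 0.62425.
θ ≈ 38.6°.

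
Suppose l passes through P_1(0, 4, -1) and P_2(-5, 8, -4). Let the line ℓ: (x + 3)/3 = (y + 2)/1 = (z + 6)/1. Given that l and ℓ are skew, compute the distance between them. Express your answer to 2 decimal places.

4.68

A direction vector for l is P_2 − P_1 = (-5, 4, -3).
ℓ has direction (3, 1, 1) through (-3, -2, -6).
Common perpendicular direction n = (-5, 4, -3) × (3, 1, 1) = (7, -4, -17).
With w = (-3, -2, -6) − (0, 4, -1) = (-3, -6, -5), w · n = 88.
Distance = |w · n| / |n| = |88| / √354 ≈ 4.68.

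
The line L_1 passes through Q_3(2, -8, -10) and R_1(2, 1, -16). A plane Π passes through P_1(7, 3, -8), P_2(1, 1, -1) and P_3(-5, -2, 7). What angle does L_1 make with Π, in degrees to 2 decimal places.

A direction vector for L_1 is R_1 − Q_3 = (0, 9, -6).
P_1P_2 = (-6, -2, 7), P_1P_3 = (-12, -5, 15); a normal to Π is P_1P_2 × P_1P_3 = (5, 6, 6).
Using P_1: Π has equation 5x + 6y + 6z = 5.
sin θ = |n·v| / (|n||v|) = |18| / (√97 · √117) = 0.16896.
θ ≈ 9.73°.

9.73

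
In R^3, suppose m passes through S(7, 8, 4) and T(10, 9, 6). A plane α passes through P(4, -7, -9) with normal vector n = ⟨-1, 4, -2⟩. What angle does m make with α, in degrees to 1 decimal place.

10.1

A direction vector for m is T − S = (3, 1, 2).
α: n·r = n·P gives -x + 4y - 2z = -14.
sin θ = |n·v| / (|n||v|) = |-3| / (√21 · √14) = 0.17496.
θ ≈ 10.1°.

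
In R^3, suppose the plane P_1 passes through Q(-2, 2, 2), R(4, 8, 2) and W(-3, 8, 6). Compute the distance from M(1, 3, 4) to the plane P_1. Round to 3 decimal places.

2.444

QR = (6, 6, 0), QW = (-1, 6, 4); a normal to P_1 is QR × QW = (24, -24, 42).
Using Q: P_1 has equation 24x - 24y + 42z = -12.
n·M − d = (24)·(1) + (-24)·(3) + (42)·(4) − (-12) = 132; |n| = √2916.
Distance = |132| / √2916 = 132/√2916 ≈ 2.444.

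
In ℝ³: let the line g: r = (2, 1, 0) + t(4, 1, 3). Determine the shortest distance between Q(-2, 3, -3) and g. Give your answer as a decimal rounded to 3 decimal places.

Taking (2, 1, 0) on g with direction v = (4, 1, 3): w = Q − (2, 1, 0) = (-4, 2, -3), and w × v = (9, 0, -12).
Distance = |w × v| / |v| = √225 / √26 ≈ 2.942.

2.942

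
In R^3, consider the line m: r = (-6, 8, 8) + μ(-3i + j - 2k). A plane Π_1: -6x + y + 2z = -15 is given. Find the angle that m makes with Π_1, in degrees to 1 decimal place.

sin θ = |n·v| / (|n||v|) = |15| / (√41 · √14) = 0.62609.
θ ≈ 38.8°.

38.8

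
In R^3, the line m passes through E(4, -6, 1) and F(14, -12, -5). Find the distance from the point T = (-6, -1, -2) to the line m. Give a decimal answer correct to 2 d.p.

7.81

A direction vector for m is F − E = (10, -6, -6).
Taking (4, -6, 1) on m with direction v = (10, -6, -6): w = T − (4, -6, 1) = (-10, 5, -3), and w × v = (-48, -90, 10).
Distance = |w × v| / |v| = √10504 / √172 ≈ 7.81.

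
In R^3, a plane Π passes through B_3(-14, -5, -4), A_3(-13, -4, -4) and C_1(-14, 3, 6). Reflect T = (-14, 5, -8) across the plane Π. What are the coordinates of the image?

B_3A_3 = (1, 1, 0), B_3C_1 = (0, 8, 10); a normal to Π is B_3A_3 × B_3C_1 = (10, -10, 8).
Using B_3: Π has equation 10x - 10y + 8z = -122.
λ = (n·T − d)/|n|² = (-254 − (-122))/264 = -1/2.
Reflection = T − 2λn = (-14, 5, -8) − (-1)·(10, -10, 8) = (-4, -5, 0).

(-4, -5, 0)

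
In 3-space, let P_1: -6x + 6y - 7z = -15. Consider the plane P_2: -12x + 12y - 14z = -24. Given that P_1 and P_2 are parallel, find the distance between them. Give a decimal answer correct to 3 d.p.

0.273

Rescale P_2 by 1/2: -6x + 6y - 7z = -12. Then distance = |-15 − (-12)| / √121 ≈ 0.273.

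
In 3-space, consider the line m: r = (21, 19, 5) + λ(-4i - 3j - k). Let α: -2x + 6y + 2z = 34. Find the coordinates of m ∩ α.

(5, 7, 1)

Substitute r = (21, 19, 5) + t(-4, -3, -1) into the plane: 82 + (-12)t = 34, so t = 4.
Intersection: (21, 19, 5) + 4·(-4, -3, -1) = (5, 7, 1).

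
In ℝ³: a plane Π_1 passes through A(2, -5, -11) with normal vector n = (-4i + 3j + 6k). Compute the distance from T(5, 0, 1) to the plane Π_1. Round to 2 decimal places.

9.60

Π_1: n·r = n·A gives -4x + 3y + 6z = -89.
n·T − d = (-4)·(5) + (3)·(0) + (6)·(1) − (-89) = 75; |n| = √61.
Distance = |75| / √61 = 75/√61 ≈ 9.60.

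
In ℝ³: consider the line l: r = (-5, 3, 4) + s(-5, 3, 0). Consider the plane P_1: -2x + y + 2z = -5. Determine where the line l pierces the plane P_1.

(5, -3, 4)

Substitute r = (-5, 3, 4) + t(-5, 3, 0) into the plane: 21 + 13t = -5, so t = -2.
Intersection: (-5, 3, 4) + (-2)·(-5, 3, 0) = (5, -3, 4).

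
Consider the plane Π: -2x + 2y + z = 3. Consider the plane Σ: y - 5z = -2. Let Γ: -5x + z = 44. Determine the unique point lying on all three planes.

(-9, -7, -1)

Solving the 3×3 linear system -2x + 2y + z = 3, y - 5z = -2, -5x + z = 44 (e.g. by elimination or Cramer's rule, determinant = 53) gives (-9, -7, -1).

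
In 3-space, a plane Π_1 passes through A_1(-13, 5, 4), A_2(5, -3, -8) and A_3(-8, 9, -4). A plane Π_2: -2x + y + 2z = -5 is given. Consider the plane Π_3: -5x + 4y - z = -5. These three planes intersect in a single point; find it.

(-1, -3, -2)

A_1A_2 = (18, -8, -12), A_1A_3 = (5, 4, -8); a normal to Π_1 is A_1A_2 × A_1A_3 = (112, 84, 112).
Using A_1: Π_1 has equation 112x + 84y + 112z = -588.
Solving the 3×3 linear system 112x + 84y + 112z = -588, -2x + y + 2z = -5, -5x + 4y - z = -5 (e.g. by elimination or Cramer's rule, determinant = -2352) gives (-1, -3, -2).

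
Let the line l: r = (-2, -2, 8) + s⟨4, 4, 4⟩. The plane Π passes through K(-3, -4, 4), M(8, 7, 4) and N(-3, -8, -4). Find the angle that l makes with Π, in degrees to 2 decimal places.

11.10

KM = (11, 11, 0), KN = (0, -4, -8); a normal to Π is KM × KN = (-88, 88, -44).
Using K: Π has equation -88x + 88y - 44z = -264.
sin θ = |n·v| / (|n||v|) = |-176| / (√17424 · √48) = 0.19245.
θ ≈ 11.10°.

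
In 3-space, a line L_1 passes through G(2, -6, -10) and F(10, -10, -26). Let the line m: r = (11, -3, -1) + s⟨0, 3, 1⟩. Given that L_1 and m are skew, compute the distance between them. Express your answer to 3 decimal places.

A direction vector for L_1 is F − G = (8, -4, -16).
Common perpendicular direction n = (8, -4, -16) × (0, 3, 1) = (44, -8, 24).
With w = (11, -3, -1) − (2, -6, -10) = (9, 3, 9), w · n = 588.
Distance = |w · n| / |n| = |588| / √2576 ≈ 11.585.

11.585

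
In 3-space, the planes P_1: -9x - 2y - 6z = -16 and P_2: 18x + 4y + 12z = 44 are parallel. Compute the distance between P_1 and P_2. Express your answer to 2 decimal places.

Rescale P_2 by 1/(-2): -9x - 2y - 6z = -22. Then distance = |-16 − (-22)| / √121 ≈ 0.55.

0.55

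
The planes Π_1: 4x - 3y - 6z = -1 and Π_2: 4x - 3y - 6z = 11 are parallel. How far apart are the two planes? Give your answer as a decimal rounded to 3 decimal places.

1.536

Same normal n = (4, -3, -6) with |n| = √61; distance = |-1 − 11| / |n| = 12/√61 ≈ 1.536.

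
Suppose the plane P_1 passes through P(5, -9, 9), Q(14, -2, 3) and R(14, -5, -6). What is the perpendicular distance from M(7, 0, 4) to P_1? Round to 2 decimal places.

5.96

PQ = (9, 7, -6), PR = (9, 4, -15); a normal to P_1 is PQ × PR = (-81, 81, -27).
Using P: P_1 has equation -81x + 81y - 27z = -1377.
n·M − d = (-81)·(7) + (81)·(0) + (-27)·(4) − (-1377) = 702; |n| = √13851.
Distance = |702| / √13851 = 702/√13851 ≈ 5.96.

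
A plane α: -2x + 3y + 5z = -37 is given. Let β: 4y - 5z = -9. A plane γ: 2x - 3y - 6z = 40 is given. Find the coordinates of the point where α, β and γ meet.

Solving the 3×3 linear system -2x + 3y + 5z = -37, 4y - 5z = -9, 2x - 3y - 6z = 40 (e.g. by elimination or Cramer's rule, determinant = 8) gives (2, -6, -3).

(2, -6, -3)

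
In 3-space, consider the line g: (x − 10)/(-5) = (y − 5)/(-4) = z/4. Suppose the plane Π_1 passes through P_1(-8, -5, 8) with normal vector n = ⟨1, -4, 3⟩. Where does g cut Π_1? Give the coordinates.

(0, -3, 8)

g has direction (-5, -4, 4) through (10, 5, 0).
Π_1: n·r = n·P_1 gives x - 4y + 3z = 36.
Substitute r = (10, 5, 0) + t(-5, -4, 4) into the plane: -10 + 23t = 36, so t = 2.
Intersection: (10, 5, 0) + 2·(-5, -4, 4) = (0, -3, 8).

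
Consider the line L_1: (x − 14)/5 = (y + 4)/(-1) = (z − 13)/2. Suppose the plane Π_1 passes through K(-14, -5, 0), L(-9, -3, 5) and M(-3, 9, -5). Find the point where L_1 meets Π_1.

L_1 has direction (5, -1, 2) through (14, -4, 13).
KL = (5, 2, 5), KM = (11, 14, -5); a normal to Π_1 is KL × KM = (-80, 80, 48).
Using K: Π_1 has equation -80x + 80y + 48z = 720.
Substitute r = (14, -4, 13) + t(5, -1, 2) into the plane: -816 + (-384)t = 720, so t = -4.
Intersection: (14, -4, 13) + (-4)·(5, -1, 2) = (-6, 0, 5).

(-6, 0, 5)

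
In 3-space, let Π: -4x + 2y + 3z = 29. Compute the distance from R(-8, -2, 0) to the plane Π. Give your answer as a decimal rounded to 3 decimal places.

0.186

n·R − d = (-4)·(-8) + (2)·(-2) + (3)·(0) − 29 = -1; |n| = √29.
Distance = |-1| / √29 = 1/√29 ≈ 0.186.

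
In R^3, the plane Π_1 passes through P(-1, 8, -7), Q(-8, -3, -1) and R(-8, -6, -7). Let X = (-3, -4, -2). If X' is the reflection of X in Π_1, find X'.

PQ = (-7, -11, 6), PR = (-7, -14, 0); a normal to Π_1 is PQ × PR = (84, -42, 21).
Using P: Π_1 has equation 84x - 42y + 21z = -567.
λ = (n·X − d)/|n|² = (-126 − (-567))/9261 = 1/21.
Reflection = X − 2λn = (-3, -4, -2) − (2/21)·(84, -42, 21) = (-11, 0, -4).

(-11, 0, -4)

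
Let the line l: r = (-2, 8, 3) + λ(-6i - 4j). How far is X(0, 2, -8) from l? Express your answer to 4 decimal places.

Taking (-2, 8, 3) on l with direction v = (-6, -4, 0): w = X − (-2, 8, 3) = (2, -6, -11), and w × v = (-44, 66, -44).
Distance = |w × v| / |v| = √8228 / √52 ≈ 12.5790.

12.5790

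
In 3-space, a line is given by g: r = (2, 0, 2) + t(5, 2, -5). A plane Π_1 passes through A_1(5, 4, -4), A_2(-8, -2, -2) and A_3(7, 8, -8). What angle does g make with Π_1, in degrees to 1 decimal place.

22.8

A_1A_2 = (-13, -6, 2), A_1A_3 = (2, 4, -4); a normal to Π_1 is A_1A_2 × A_1A_3 = (16, -48, -40).
Using A_1: Π_1 has equation 16x - 48y - 40z = 48.
sin θ = |n·v| / (|n||v|) = |184| / (√4160 · √54) = 0.38822.
θ ≈ 22.8°.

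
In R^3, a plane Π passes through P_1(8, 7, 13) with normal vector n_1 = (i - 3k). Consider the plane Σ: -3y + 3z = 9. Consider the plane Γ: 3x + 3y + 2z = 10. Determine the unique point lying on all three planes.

Π: n_1·r = n_1·P_1 gives x - 3z = -31.
Solving the 3×3 linear system x - 3z = -31, -3y + 3z = 9, 3x + 3y + 2z = 10 (e.g. by elimination or Cramer's rule, determinant = -42) gives (-7, 5, 8).

(-7, 5, 8)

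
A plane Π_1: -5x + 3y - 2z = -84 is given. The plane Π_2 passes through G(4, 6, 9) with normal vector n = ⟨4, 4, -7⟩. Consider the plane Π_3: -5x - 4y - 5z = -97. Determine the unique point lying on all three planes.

(12, -2, 9)

Π_2: n·r = n·G gives 4x + 4y - 7z = -23.
Solving the 3×3 linear system -5x + 3y - 2z = -84, 4x + 4y - 7z = -23, -5x - 4y - 5z = -97 (e.g. by elimination or Cramer's rule, determinant = 397) gives (12, -2, 9).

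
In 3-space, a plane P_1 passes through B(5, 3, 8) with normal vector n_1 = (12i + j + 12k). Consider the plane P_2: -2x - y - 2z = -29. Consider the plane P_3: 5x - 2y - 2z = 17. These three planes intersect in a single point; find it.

P_1: n_1·r = n_1·B gives 12x + y + 12z = 159.
Solving the 3×3 linear system 12x + y + 12z = 159, -2x - y - 2z = -29, 5x - 2y - 2z = 17 (e.g. by elimination or Cramer's rule, determinant = 70) gives (7, 3, 6).

(7, 3, 6)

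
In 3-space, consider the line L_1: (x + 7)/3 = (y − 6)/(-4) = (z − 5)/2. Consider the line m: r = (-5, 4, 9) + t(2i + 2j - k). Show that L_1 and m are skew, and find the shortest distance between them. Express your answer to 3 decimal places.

L_1 has direction (3, -4, 2) through (-7, 6, 5).
Common perpendicular direction n = (3, -4, 2) × (2, 2, -1) = (0, 7, 14).
With w = (-5, 4, 9) − (-7, 6, 5) = (2, -2, 4), w · n = 42.
Since n ≠ 0 the lines are not parallel, and w · n = 42 ≠ 0 so they do not intersect; hence they are skew.
Distance = |w · n| / |n| = |42| / √245 ≈ 2.683.

2.683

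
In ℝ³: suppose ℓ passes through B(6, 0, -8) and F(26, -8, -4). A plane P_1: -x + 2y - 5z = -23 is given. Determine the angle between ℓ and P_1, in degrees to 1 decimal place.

A direction vector for ℓ is F − B = (20, -8, 4).
sin θ = |n·v| / (|n||v|) = |-56| / (√30 · √480) = 0.46667.
θ ≈ 27.8°.

27.8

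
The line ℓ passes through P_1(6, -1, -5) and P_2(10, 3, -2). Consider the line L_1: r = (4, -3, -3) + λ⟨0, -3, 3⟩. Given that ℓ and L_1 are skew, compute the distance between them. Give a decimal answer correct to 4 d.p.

A direction vector for ℓ is P_2 − P_1 = (4, 4, 3).
Common perpendicular direction n = (4, 4, 3) × (0, -3, 3) = (21, -12, -12).
With w = (4, -3, -3) − (6, -1, -5) = (-2, -2, 2), w · n = -42.
Distance = |w · n| / |n| = |-42| / √729 ≈ 1.5556.

1.5556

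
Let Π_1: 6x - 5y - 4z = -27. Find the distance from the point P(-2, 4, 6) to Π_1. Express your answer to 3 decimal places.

3.305

n·P − d = (6)·(-2) + (-5)·(4) + (-4)·(6) − (-27) = -29; |n| = √77.
Distance = |-29| / √77 = 29/√77 ≈ 3.305.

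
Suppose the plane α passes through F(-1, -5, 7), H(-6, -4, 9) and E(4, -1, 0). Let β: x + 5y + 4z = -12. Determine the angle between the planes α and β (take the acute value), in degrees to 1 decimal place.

15.4

FH = (-5, 1, 2), FE = (5, 4, -7); a normal to α is FH × FE = (-15, -25, -25).
Using F: α has equation -15x - 25y - 25z = -35.
cos θ = |n₁·n₂| / (|n₁||n₂|) = |-240| / (√1475 · √42).
θ = arccos(0.96425) ≈ 15.4°.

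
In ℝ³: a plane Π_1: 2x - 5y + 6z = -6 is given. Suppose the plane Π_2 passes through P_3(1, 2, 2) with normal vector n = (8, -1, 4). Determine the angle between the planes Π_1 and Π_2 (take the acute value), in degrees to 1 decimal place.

51.7

Π_2: n·r = n·P_3 gives 8x - y + 4z = 14.
cos θ = |n₁·n₂| / (|n₁||n₂|) = |45| / (√65 · √81).
θ = arccos(0.62017) ≈ 51.7°.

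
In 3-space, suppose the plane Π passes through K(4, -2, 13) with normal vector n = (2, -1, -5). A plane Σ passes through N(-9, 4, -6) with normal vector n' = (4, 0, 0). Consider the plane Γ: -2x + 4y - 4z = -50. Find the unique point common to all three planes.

(-9, -8, 9)

Π: n·r = n·K gives 2x - y - 5z = -55.
Σ: n'·r = n'·N gives 4x = -36.
Solving the 3×3 linear system 2x - y - 5z = -55, 4x = -36, -2x + 4y - 4z = -50 (e.g. by elimination or Cramer's rule, determinant = -96) gives (-9, -8, 9).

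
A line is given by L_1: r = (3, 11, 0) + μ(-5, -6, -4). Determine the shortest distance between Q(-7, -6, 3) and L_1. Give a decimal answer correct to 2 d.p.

11.98

Taking (3, 11, 0) on L_1 with direction v = (-5, -6, -4): w = Q − (3, 11, 0) = (-10, -17, 3), and w × v = (86, -55, -25).
Distance = |w × v| / |v| = √11046 / √77 ≈ 11.98.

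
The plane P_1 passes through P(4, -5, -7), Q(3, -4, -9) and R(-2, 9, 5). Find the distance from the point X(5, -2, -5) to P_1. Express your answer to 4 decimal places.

PQ = (-1, 1, -2), PR = (-6, 14, 12); a normal to P_1 is PQ × PR = (40, 24, -8).
Using P: P_1 has equation 40x + 24y - 8z = 96.
n·X − d = (40)·(5) + (24)·(-2) + (-8)·(-5) − 96 = 96; |n| = √2240.
Distance = |96| / √2240 = 96/√2240 ≈ 2.0284.

2.0284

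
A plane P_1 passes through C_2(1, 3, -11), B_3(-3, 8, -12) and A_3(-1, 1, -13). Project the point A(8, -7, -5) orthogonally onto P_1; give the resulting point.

C_2B_3 = (-4, 5, -1), C_2A_3 = (-2, -2, -2); a normal to P_1 is C_2B_3 × C_2A_3 = (-12, -6, 18).
Using C_2: P_1 has equation -12x - 6y + 18z = -228.
Foot = A − λn with λ = (n·A − d)/|n|² = (-144 − (-228))/504 = 1/6.
Foot = (8, -7, -5) − (1/6)·(-12, -6, 18) = (10, -6, -8).

(10, -6, -8)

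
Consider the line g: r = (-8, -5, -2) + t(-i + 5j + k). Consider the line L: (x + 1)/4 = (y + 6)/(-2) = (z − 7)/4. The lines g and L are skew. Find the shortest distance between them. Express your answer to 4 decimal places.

0.5418

L has direction (4, -2, 4) through (-1, -6, 7).
Common perpendicular direction n = (-1, 5, 1) × (4, -2, 4) = (22, 8, -18).
With w = (-1, -6, 7) − (-8, -5, -2) = (7, -1, 9), w · n = -16.
Distance = |w · n| / |n| = |-16| / √872 ≈ 0.5418.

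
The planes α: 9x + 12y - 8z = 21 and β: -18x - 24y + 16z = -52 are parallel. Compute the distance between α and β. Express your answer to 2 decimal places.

0.29

Rescale β by 1/(-2): 9x + 12y - 8z = 26. Then distance = |21 − 26| / √289 ≈ 0.29.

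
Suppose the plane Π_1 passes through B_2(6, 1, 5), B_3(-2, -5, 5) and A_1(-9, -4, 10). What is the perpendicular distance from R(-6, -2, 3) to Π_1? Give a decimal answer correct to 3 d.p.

B_2B_3 = (-8, -6, 0), B_2A_1 = (-15, -5, 5); a normal to Π_1 is B_2B_3 × B_2A_1 = (-30, 40, -50).
Using B_2: Π_1 has equation -30x + 40y - 50z = -390.
n·R − d = (-30)·(-6) + (40)·(-2) + (-50)·(3) − (-390) = 340; |n| = √5000.
Distance = |340| / √5000 = 340/√5000 ≈ 4.808.

4.808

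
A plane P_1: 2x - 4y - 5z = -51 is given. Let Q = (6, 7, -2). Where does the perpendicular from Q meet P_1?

Foot = Q − λn with λ = (n·Q − d)/|n|² = (-6 − (-51))/45 = 1.
Foot = (6, 7, -2) − 1·(2, -4, -5) = (4, 11, 3).

(4, 11, 3)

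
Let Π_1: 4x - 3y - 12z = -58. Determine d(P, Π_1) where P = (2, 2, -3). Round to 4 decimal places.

n·P − d = (4)·(2) + (-3)·(2) + (-12)·(-3) − (-58) = 96; |n| = √169.
Distance = |96| / √169 = 96/√169 ≈ 7.3846.

7.3846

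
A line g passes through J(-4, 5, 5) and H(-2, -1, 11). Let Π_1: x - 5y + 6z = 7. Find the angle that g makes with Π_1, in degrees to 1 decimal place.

82.1

A direction vector for g is H − J = (2, -6, 6).
sin θ = |n·v| / (|n||v|) = |68| / (√62 · √76) = 0.99062.
θ ≈ 82.1°.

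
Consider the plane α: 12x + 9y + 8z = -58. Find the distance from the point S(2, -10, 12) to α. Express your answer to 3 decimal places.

5.176

n·S − d = (12)·(2) + (9)·(-10) + (8)·(12) − (-58) = 88; |n| = √289.
Distance = |88| / √289 = 88/√289 ≈ 5.176.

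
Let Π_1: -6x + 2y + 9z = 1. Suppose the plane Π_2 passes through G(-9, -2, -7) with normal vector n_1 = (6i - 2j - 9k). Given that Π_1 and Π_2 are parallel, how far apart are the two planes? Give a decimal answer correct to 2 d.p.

Π_2: n_1·r = n_1·G gives 6x - 2y - 9z = 13.
Rescale Π_2 by 1/(-1): -6x + 2y + 9z = -13. Then distance = |1 − (-13)| / √121 ≈ 1.27.

1.27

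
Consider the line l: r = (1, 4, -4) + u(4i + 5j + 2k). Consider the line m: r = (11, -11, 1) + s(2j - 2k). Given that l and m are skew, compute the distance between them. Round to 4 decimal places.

12.2222

Common perpendicular direction n = (4, 5, 2) × (0, 2, -2) = (-14, 8, 8).
With w = (11, -11, 1) − (1, 4, -4) = (10, -15, 5), w · n = -220.
Distance = |w · n| / |n| = |-220| / √324 ≈ 12.2222.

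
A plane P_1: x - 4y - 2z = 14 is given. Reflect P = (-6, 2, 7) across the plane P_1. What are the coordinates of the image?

(-2, -14, -1)

λ = (n·P − d)/|n|² = (-28 − 14)/21 = -2.
Reflection = P − 2λn = (-6, 2, 7) − (-4)·(1, -4, -2) = (-2, -14, -1).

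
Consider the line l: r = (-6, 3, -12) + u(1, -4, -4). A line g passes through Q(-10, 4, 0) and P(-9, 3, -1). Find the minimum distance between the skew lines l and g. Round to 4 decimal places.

A direction vector for g is P − Q = (1, -1, -1).
Common perpendicular direction n = (1, -4, -4) × (1, -1, -1) = (0, -3, 3).
With w = (-10, 4, 0) − (-6, 3, -12) = (-4, 1, 12), w · n = 33.
Distance = |w · n| / |n| = |33| / √18 ≈ 7.7782.

7.7782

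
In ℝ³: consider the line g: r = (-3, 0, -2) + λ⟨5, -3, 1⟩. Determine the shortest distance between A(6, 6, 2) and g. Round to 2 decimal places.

10.27

Taking (-3, 0, -2) on g with direction v = (5, -3, 1): w = A − (-3, 0, -2) = (9, 6, 4), and w × v = (18, 11, -57).
Distance = |w × v| / |v| = √3694 / √35 ≈ 10.27.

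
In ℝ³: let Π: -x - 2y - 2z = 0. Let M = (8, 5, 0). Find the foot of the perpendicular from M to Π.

(6, 1, -4)

Foot = M − λn with λ = (n·M − d)/|n|² = (-18 − 0)/9 = -2.
Foot = (8, 5, 0) − (-2)·(-1, -2, -2) = (6, 1, -4).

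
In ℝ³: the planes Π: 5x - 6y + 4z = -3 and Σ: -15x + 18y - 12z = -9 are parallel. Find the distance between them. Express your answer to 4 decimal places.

Rescale Σ by 1/(-3): 5x - 6y + 4z = 3. Then distance = |-3 − 3| / √77 ≈ 0.6838.

0.6838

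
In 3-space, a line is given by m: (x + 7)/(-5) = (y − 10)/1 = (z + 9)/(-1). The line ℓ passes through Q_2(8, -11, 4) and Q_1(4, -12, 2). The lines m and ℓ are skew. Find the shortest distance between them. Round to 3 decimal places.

17.639

m has direction (-5, 1, -1) through (-7, 10, -9).
A direction vector for ℓ is Q_1 − Q_2 = (-4, -1, -2).
Common perpendicular direction n = (-5, 1, -1) × (-4, -1, -2) = (-3, -6, 9).
With w = (8, -11, 4) − (-7, 10, -9) = (15, -21, 13), w · n = 198.
Distance = |w · n| / |n| = |198| / √126 ≈ 17.639.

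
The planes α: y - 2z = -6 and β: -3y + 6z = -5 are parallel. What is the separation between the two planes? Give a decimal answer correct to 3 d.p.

3.429

Rescale β by 1/(-3): y - 2z = 5/3. Then distance = |-6 − (5/3)| / √5 ≈ 3.429.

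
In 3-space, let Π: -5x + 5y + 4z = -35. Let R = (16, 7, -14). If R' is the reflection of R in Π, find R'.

λ = (n·R − d)/|n|² = (-101 − (-35))/66 = -1.
Reflection = R − 2λn = (16, 7, -14) − (-2)·(-5, 5, 4) = (6, 17, -6).

(6, 17, -6)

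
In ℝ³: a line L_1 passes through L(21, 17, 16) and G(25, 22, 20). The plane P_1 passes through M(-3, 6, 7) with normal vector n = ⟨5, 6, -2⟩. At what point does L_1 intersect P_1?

A direction vector for L_1 is G − L = (4, 5, 4).
P_1: n·r = n·M gives 5x + 6y - 2z = 7.
Substitute r = (21, 17, 16) + t(4, 5, 4) into the plane: 175 + 42t = 7, so t = -4.
Intersection: (21, 17, 16) + (-4)·(4, 5, 4) = (5, -3, 0).

(5, -3, 0)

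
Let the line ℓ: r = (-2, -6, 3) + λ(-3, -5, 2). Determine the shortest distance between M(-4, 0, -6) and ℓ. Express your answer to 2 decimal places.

Taking (-2, -6, 3) on ℓ with direction v = (-3, -5, 2): w = M − (-2, -6, 3) = (-2, 6, -9), and w × v = (-33, 31, 28).
Distance = |w × v| / |v| = √2834 / √38 ≈ 8.64.

8.64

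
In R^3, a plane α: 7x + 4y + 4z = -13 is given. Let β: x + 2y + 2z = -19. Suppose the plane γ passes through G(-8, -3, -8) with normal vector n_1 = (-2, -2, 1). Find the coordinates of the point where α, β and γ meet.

γ: n_1·r = n_1·G gives -2x - 2y + z = 14.
Solving the 3×3 linear system 7x + 4y + 4z = -13, x + 2y + 2z = -19, -2x - 2y + z = 14 (e.g. by elimination or Cramer's rule, determinant = 30) gives (5, -12, 0).

(5, -12, 0)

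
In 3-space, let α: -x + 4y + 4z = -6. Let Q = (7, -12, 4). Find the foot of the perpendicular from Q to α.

Foot = Q − λn with λ = (n·Q − d)/|n|² = (-39 − (-6))/33 = -1.
Foot = (7, -12, 4) − (-1)·(-1, 4, 4) = (6, -8, 8).

(6, -8, 8)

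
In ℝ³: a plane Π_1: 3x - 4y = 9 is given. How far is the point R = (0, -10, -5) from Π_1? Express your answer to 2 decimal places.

6.20

n·R − d = (3)·(0) + (-4)·(-10) + (0)·(-5) − 9 = 31; |n| = √25.
Distance = |31| / √25 = 31/√25 ≈ 6.20.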